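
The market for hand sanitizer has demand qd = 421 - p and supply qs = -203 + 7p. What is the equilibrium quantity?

Set qd = qs: 421 - p = -203 + 7p.
624 = 8p, so p* = 78.
q* = 421 − 1(78) = 343.

q* = 343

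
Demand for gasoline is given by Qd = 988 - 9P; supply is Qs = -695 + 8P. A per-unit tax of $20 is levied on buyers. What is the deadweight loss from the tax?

Deadweight loss = 14400/17

Pre-tax equilibrium: P* = 99, Q* = 97.
Tax on buyers shifts demand to Qd = 988 − 9(P + 20) = 808 - 9P.
808 - 9P = -695 + 8P gives seller price Ps = 1503/17; buyers pay Pb = 1503/17 + 20 = 1843/17.
New quantity: Q = 988 − 9(1843/17) = 209/17.
DWL = ½ × 20 × (97 − 209/17) = 14400/17.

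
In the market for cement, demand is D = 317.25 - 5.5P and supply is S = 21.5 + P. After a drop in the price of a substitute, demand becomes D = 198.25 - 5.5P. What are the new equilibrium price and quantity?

Original equilibrium: P* = 45.5, Q* = 67.
New equilibrium: 198.25 - 5.5P = 21.5 + P, so 176.75 = 6.5P and P' = 707/26; Q' = 198.25 − 5.5(707/26) = 633/13.

P' = 707/26, Q' = 633/13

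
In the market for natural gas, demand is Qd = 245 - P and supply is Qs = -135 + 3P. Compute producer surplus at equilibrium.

Equilibrium: 245 - P = -135 + 3P gives P* = 95, Q* = 150.
Supply starts at P = 45 (where Qs = 0).
PS = ½(95 − 45)(150) = 3750.

Producer surplus = 3750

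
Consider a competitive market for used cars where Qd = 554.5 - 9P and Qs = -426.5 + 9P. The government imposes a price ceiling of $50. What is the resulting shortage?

Shortage = 81

Equilibrium price would be P* = 54.5, so the ceiling at 50 binds.
At P = 50: Qd = 554.5 − 9(50) = 104.5, Qs = -426.5 + 9(50) = 23.5.
Shortage = 104.5 − 23.5 = 81.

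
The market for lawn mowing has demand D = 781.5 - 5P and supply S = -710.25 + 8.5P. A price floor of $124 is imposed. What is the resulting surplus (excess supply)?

Equilibrium price would be P* = 110.5, so the floor at 124 binds.
At P = 124: D = 161.5, S = 343.75.
Surplus = 343.75 − 161.5 = 182.25.

Surplus = 182.25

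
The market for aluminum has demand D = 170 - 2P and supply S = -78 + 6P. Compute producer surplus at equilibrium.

Producer surplus = 972

Equilibrium: 170 - 2P = -78 + 6P gives P* = 31, Q* = 108.
Supply starts at P = 13 (where S = 0).
PS = ½(31 − 13)(108) = 972.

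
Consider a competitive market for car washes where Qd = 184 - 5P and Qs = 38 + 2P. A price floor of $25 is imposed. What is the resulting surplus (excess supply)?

Surplus = 29

Equilibrium price would be P* = 146/7, so the floor at 25 binds.
At P = 25: Qd = 59, Qs = 88.
Surplus = 88 − 59 = 29.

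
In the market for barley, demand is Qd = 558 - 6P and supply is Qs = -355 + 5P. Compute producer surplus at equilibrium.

Producer surplus = 360

Equilibrium: 558 - 6P = -355 + 5P gives P* = 83, Q* = 60.
Supply starts at P = 71 (where Qs = 0).
PS = ½(83 − 71)(60) = 360.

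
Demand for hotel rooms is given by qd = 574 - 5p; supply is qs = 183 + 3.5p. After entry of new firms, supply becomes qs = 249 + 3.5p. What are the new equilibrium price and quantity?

Original equilibrium: p* = 46, q* = 344.
New equilibrium: 574 - 5p = 249 + 3.5p, so 325 = 8.5p and p' = 650/17; q' = 574 − 5(650/17) = 6508/17.

p' = 650/17, q' = 6508/17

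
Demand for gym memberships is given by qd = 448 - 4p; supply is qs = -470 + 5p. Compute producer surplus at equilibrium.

Producer surplus = 160

Equilibrium: 448 - 4p = -470 + 5p gives p* = 102, q* = 40.
Supply starts at p = 94 (where qs = 0).
PS = ½(102 − 94)(40) = 160.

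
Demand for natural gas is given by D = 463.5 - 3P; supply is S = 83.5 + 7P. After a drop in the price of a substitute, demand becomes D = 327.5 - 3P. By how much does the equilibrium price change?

ΔP = -13.6

Original equilibrium: P* = 38, Q* = 349.5.
New equilibrium: 327.5 - 3P = 83.5 + 7P, so 244 = 10P and P' = 24.4; Q' = 327.5 − 3(24.4) = 254.3.
Change in price: 24.4 − 38 = -13.6.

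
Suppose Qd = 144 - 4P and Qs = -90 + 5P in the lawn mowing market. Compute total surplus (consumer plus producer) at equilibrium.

Equilibrium: 144 - 4P = -90 + 5P gives P* = 26, Q* = 40.
Demand choke price: P = 36; supply starts at P = 18.
CS = ½(36 − 26)(40) = 200; PS = ½(26 − 18)(40) = 160.

Total surplus = 360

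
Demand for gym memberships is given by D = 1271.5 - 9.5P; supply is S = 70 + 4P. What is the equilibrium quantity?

Set D = S: 1271.5 - 9.5P = 70 + 4P.
1201.5 = 13.5P, so P* = 89.
Q* = 1271.5 − 9.5(89) = 426.

Q* = 426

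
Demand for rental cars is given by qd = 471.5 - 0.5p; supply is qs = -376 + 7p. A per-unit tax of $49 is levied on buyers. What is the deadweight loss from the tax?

Deadweight loss = 16807/30

Pre-tax equilibrium: p* = 113, q* = 415.
Tax on buyers shifts demand to qd = 471.5 − 0.5(p + 49) = 447 - 0.5p.
447 - 0.5p = -376 + 7p gives seller price ps = 1646/15; buyers pay pb = 1646/15 + 49 = 2381/15.
New quantity: q = 471.5 − 0.5(2381/15) = 5882/15.
DWL = ½ × 49 × (415 − 5882/15) = 16807/30.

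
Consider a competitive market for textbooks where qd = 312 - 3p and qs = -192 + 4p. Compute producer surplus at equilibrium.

Equilibrium: 312 - 3p = -192 + 4p gives p* = 72, q* = 96.
Supply starts at p = 48 (where qs = 0).
PS = ½(72 − 48)(96) = 1152.

Producer surplus = 1152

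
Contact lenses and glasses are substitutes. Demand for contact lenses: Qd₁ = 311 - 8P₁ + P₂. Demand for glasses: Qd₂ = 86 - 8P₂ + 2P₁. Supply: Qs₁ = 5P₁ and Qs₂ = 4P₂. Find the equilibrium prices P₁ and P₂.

P₁ = 1909/77, P₂ = 870/77

Market 1: 311 - 8P₁ + P₂ = 5P₁ → 13P₁ - P₂ = 311.
Market 2: 12P₂ - 2P₁ = 86.
Eliminating P₂: 12×(1) + 1×(2) gives 154P₁ = 3818, so P₁ = 1909/77.
Back-substitute into (2): P₂ = (86 + 2×1909/77) / 12 = 870/77.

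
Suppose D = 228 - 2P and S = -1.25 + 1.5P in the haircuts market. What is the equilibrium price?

P* = 65.5

Set D = S: 228 - 2P = -1.25 + 1.5P.
229.25 = 3.5P, so P* = 65.5.
Q* = 228 − 2(65.5) = 97.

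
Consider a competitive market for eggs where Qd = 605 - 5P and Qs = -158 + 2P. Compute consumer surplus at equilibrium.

Consumer surplus = 360

Equilibrium: 605 - 5P = -158 + 2P gives P* = 109, Q* = 60.
Demand choke price (Qd = 0): P = 121.
CS = ½(121 − 109)(60) = 360.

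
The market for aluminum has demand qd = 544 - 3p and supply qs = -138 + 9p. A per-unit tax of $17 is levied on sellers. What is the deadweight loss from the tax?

Pre-tax equilibrium: p* = 341/6, q* = 373.5.
Tax on sellers shifts supply to qs = -138 + 9(p − 17) = -291 + 9p.
544 - 3p = -291 + 9p gives buyer price pb = 835/12; sellers receive ps = 835/12 − 17 = 631/12.
New quantity: q = 544 − 3(835/12) = 335.25.
DWL = ½ × 17 × (373.5 − 335.25) = 325.125.

Deadweight loss = 325.125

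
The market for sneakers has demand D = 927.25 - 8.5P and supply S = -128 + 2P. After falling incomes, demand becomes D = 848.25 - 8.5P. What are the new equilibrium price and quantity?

P' = 3905/42, Q' = 1217/21

Original equilibrium: P* = 100.5, Q* = 73.
New equilibrium: 848.25 - 8.5P = -128 + 2P, so 976.25 = 10.5P and P' = 3905/42; Q' = 848.25 − 8.5(3905/42) = 1217/21.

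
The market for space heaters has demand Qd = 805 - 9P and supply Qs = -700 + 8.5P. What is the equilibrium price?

Set Qd = Qs: 805 - 9P = -700 + 8.5P.
1505 = 17.5P, so P* = 86.
Q* = 805 − 9(86) = 31.

P* = 86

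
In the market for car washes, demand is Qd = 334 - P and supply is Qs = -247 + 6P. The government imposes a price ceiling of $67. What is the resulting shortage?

Shortage = 112

Equilibrium price would be P* = 83, so the ceiling at 67 binds.
At P = 67: Qd = 334 − 1(67) = 267, Qs = -247 + 6(67) = 155.
Shortage = 267 − 155 = 112.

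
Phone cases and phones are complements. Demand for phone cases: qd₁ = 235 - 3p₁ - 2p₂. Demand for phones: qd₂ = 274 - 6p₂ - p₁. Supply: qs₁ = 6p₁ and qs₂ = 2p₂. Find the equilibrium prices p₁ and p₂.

Market 1: 235 - 3p₁ - 2p₂ = 6p₁ → 9p₁ + 2p₂ = 235.
Market 2: 8p₂ + p₁ = 274.
Eliminating p₂: 8×(1) − 2×(2) gives 70p₁ = 1332, so p₁ = 666/35.
Back-substitute into (2): p₂ = (274 − 1×666/35) / 8 = 2231/70.

p₁ = 666/35, p₂ = 2231/70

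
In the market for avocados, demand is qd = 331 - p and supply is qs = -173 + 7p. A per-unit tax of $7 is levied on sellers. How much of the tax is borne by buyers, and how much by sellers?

Pre-tax equilibrium: p* = 63, q* = 268.
Tax on sellers shifts supply to qs = -173 + 7(p − 7) = -222 + 7p.
331 - p = -222 + 7p gives buyer price pb = 69.125; sellers receive ps = 69.125 − 7 = 62.125.
New quantity: q = 331 − 1(69.125) = 261.875.
Buyer burden = 69.125 − 63 = 6.125; seller burden = 63 − 62.125 = 0.875.

Buyers bear $6.125, sellers bear $0.875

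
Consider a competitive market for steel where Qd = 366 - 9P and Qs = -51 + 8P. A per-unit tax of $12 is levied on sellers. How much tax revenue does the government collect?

Pre-tax equilibrium: P* = 417/17, Q* = 2469/17.
Tax on sellers shifts supply to Qs = -51 + 8(P − 12) = -147 + 8P.
366 - 9P = -147 + 8P gives buyer price Pb = 513/17; sellers receive Ps = 513/17 − 12 = 309/17.
New quantity: Q = 366 − 9(513/17) = 1605/17.
Revenue = 12 × 1605/17 = 19260/17.

Tax revenue = 19260/17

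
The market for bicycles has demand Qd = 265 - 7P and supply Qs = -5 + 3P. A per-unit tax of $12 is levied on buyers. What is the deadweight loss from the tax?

Deadweight loss = 151.2

Pre-tax equilibrium: P* = 27, Q* = 76.
Tax on buyers shifts demand to Qd = 265 − 7(P + 12) = 181 - 7P.
181 - 7P = -5 + 3P gives seller price Ps = 18.6; buyers pay Pb = 18.6 + 12 = 30.6.
New quantity: Q = 265 − 7(30.6) = 50.8.
DWL = ½ × 12 × (76 − 50.8) = 151.2.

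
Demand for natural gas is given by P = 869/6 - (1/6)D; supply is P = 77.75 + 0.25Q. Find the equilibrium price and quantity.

Set the two price expressions equal: 869/6 - (1/6)Q = 77.75 + 0.25Q.
805/12 = (5/12)Q, so Q* = 161.
P* = 869/6 − (1/6)(161) = 118.

P* = 118, Q* = 161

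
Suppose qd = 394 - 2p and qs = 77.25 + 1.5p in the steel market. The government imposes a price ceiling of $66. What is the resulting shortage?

Equilibrium price would be p* = 90.5, so the ceiling at 66 binds.
At p = 66: qd = 394 − 2(66) = 262, qs = 77.25 + 1.5(66) = 176.25.
Shortage = 262 − 176.25 = 85.75.

Shortage = 85.75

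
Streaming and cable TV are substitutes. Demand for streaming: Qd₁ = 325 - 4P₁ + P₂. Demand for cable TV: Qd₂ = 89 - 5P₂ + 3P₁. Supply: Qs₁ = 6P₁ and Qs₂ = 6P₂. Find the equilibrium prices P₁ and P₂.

P₁ = 3664/107, P₂ = 1865/107

Market 1: 325 - 4P₁ + P₂ = 6P₁ → 10P₁ - P₂ = 325.
Market 2: 11P₂ - 3P₁ = 89.
Eliminating P₂: 11×(1) + 1×(2) gives 107P₁ = 3664, so P₁ = 3664/107.
Back-substitute into (2): P₂ = (89 + 3×3664/107) / 11 = 1865/107.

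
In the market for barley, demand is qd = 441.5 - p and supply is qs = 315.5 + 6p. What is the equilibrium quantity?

q* = 423.5

Set qd = qs: 441.5 - p = 315.5 + 6p.
126 = 7p, so p* = 18.
q* = 441.5 − 1(18) = 423.5.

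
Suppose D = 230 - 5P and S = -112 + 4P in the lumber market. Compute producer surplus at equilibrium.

Producer surplus = 200

Equilibrium: 230 - 5P = -112 + 4P gives P* = 38, Q* = 40.
Supply starts at P = 28 (where S = 0).
PS = ½(38 − 28)(40) = 200.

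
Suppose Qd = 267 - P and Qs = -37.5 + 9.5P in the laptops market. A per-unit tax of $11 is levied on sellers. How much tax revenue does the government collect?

Tax revenue = 52679/21

Pre-tax equilibrium: P* = 29, Q* = 238.
Tax on sellers shifts supply to Qs = -37.5 + 9.5(P − 11) = -142 + 9.5P.
267 - P = -142 + 9.5P gives buyer price Pb = 818/21; sellers receive Ps = 818/21 − 11 = 587/21.
New quantity: Q = 267 − 1(818/21) = 4789/21.
Revenue = 11 × 4789/21 = 52679/21.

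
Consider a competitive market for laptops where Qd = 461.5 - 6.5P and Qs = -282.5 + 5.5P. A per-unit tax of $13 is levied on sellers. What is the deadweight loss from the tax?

Pre-tax equilibrium: P* = 62, Q* = 58.5.
Tax on sellers shifts supply to Qs = -282.5 + 5.5(P − 13) = -354 + 5.5P.
461.5 - 6.5P = -354 + 5.5P gives buyer price Pb = 1631/24; sellers receive Ps = 1631/24 − 13 = 1319/24.
New quantity: Q = 461.5 − 6.5(1631/24) = 949/48.
DWL = ½ × 13 × (58.5 − 949/48) = 24167/96.

Deadweight loss = 24167/96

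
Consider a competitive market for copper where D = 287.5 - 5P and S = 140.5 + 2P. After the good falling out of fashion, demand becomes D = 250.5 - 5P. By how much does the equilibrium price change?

ΔP = -37/7

Original equilibrium: P* = 21, Q* = 182.5.
New equilibrium: 250.5 - 5P = 140.5 + 2P, so 110 = 7P and P' = 110/7; Q' = 250.5 − 5(110/7) = 2407/14.
Change in price: 110/7 − 21 = -37/7.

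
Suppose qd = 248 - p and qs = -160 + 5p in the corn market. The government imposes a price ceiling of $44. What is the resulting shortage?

Shortage = 144

Equilibrium price would be p* = 68, so the ceiling at 44 binds.
At p = 44: qd = 248 − 1(44) = 204, qs = -160 + 5(44) = 60.
Shortage = 204 − 60 = 144.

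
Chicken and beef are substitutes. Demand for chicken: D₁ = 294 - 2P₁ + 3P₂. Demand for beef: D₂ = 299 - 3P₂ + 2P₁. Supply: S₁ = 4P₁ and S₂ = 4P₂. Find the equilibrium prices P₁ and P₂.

P₁ = 985/12, P₂ = 397/6

Market 1: 294 - 2P₁ + 3P₂ = 4P₁ → 6P₁ - 3P₂ = 294.
Market 2: 7P₂ - 2P₁ = 299.
Eliminating P₂: 7×(1) + 3×(2) gives 36P₁ = 2955, so P₁ = 985/12.
Back-substitute into (2): P₂ = (299 + 2×985/12) / 7 = 397/6.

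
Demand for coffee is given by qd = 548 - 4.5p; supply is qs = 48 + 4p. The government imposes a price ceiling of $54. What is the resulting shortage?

Equilibrium price would be p* = 1000/17, so the ceiling at 54 binds.
At p = 54: qd = 548 − 4.5(54) = 305, qs = 48 + 4(54) = 264.
Shortage = 305 − 264 = 41.

Shortage = 41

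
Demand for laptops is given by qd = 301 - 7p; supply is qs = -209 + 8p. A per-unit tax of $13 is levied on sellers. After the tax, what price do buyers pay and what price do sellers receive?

Pre-tax equilibrium: p* = 34, q* = 63.
Tax on sellers shifts supply to qs = -209 + 8(p − 13) = -313 + 8p.
301 - 7p = -313 + 8p gives buyer price pb = 614/15; sellers receive ps = 614/15 − 13 = 419/15.
New quantity: q = 301 − 7(614/15) = 217/15.

Buyers pay 614/15, sellers receive 419/15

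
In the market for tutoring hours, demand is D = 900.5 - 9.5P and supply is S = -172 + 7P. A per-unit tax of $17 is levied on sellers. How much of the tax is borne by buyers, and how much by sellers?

Buyers bear 238/33, sellers bear 323/33

Pre-tax equilibrium: P* = 65, Q* = 283.
Tax on sellers shifts supply to S = -172 + 7(P − 17) = -291 + 7P.
900.5 - 9.5P = -291 + 7P gives buyer price Pb = 2383/33; sellers receive Ps = 2383/33 − 17 = 1822/33.
New quantity: Q = 900.5 − 9.5(2383/33) = 7078/33.
Buyer burden = 2383/33 − 65 = 238/33; seller burden = 65 − 1822/33 = 323/33.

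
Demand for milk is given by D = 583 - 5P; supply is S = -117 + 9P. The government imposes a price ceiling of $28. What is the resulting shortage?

Equilibrium price would be P* = 50, so the ceiling at 28 binds.
At P = 28: D = 583 − 5(28) = 443, S = -117 + 9(28) = 135.
Shortage = 443 − 135 = 308.

Shortage = 308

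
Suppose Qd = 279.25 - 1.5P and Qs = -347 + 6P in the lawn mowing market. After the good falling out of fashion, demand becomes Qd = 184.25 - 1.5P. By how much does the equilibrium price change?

Original equilibrium: P* = 83.5, Q* = 154.
New equilibrium: 184.25 - 1.5P = -347 + 6P, so 531.25 = 7.5P and P' = 425/6; Q' = 184.25 − 1.5(425/6) = 78.
Change in price: 425/6 − 83.5 = -38/3.

ΔP = -38/3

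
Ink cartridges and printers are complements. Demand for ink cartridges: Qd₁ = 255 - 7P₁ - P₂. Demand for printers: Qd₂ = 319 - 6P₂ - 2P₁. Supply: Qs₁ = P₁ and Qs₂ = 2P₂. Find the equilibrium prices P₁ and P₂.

P₁ = 1721/62, P₂ = 1021/31

Market 1: 255 - 7P₁ - P₂ = P₁ → 8P₁ + P₂ = 255.
Market 2: 8P₂ + 2P₁ = 319.
Eliminating P₂: 8×(1) − 1×(2) gives 62P₁ = 1721, so P₁ = 1721/62.
Back-substitute into (2): P₂ = (319 − 2×1721/62) / 8 = 1021/31.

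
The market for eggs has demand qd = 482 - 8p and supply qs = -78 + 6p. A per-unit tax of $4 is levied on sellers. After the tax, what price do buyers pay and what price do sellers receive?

Buyers pay 292/7, sellers receive 264/7

Pre-tax equilibrium: p* = 40, q* = 162.
Tax on sellers shifts supply to qs = -78 + 6(p − 4) = -102 + 6p.
482 - 8p = -102 + 6p gives buyer price pb = 292/7; sellers receive ps = 292/7 − 4 = 264/7.
New quantity: q = 482 − 8(292/7) = 1038/7.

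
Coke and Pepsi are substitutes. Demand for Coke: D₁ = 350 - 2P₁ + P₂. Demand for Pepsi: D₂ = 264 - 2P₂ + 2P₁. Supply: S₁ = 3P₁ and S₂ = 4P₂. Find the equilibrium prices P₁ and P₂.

P₁ = 591/7, P₂ = 505/7

Market 1: 350 - 2P₁ + P₂ = 3P₁ → 5P₁ - P₂ = 350.
Market 2: 6P₂ - 2P₁ = 264.
Eliminating P₂: 6×(1) + 1×(2) gives 28P₁ = 2364, so P₁ = 591/7.
Back-substitute into (2): P₂ = (264 + 2×591/7) / 6 = 505/7.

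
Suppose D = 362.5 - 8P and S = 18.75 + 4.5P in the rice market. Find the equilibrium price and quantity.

Set D = S: 362.5 - 8P = 18.75 + 4.5P.
343.75 = 12.5P, so P* = 27.5.
Q* = 362.5 − 8(27.5) = 142.5.

P* = 27.5, Q* = 142.5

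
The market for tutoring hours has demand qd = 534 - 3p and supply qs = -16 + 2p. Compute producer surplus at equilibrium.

Equilibrium: 534 - 3p = -16 + 2p gives p* = 110, q* = 204.
Supply starts at p = 8 (where qs = 0).
PS = ½(110 − 8)(204) = 10404.

Producer surplus = 10404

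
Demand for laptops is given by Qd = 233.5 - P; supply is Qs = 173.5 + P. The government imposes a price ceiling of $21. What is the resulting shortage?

Equilibrium price would be P* = 30, so the ceiling at 21 binds.
At P = 21: Qd = 233.5 − 1(21) = 212.5, Qs = 173.5 + 1(21) = 194.5.
Shortage = 212.5 − 194.5 = 18.

Shortage = 18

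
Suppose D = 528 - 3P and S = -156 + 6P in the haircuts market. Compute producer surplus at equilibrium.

Producer surplus = 7500

Equilibrium: 528 - 3P = -156 + 6P gives P* = 76, Q* = 300.
Supply starts at P = 26 (where S = 0).
PS = ½(76 − 26)(300) = 7500.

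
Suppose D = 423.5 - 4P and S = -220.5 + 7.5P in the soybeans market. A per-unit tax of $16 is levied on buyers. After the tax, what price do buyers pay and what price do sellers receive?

Buyers pay 1528/23, sellers receive 1160/23

Pre-tax equilibrium: P* = 56, Q* = 199.5.
Tax on buyers shifts demand to D = 423.5 − 4(P + 16) = 359.5 - 4P.
359.5 - 4P = -220.5 + 7.5P gives seller price Ps = 1160/23; buyers pay Pb = 1160/23 + 16 = 1528/23.
New quantity: Q = 423.5 − 4(1528/23) = 7257/46.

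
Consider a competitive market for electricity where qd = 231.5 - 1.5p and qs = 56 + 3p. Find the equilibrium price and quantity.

p* = 39, q* = 173

Set qd = qs: 231.5 - 1.5p = 56 + 3p.
175.5 = 4.5p, so p* = 39.
q* = 231.5 − 1.5(39) = 173.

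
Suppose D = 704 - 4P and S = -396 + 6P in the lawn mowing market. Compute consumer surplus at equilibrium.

Consumer surplus = 8712

Equilibrium: 704 - 4P = -396 + 6P gives P* = 110, Q* = 264.
Demand choke price (D = 0): P = 176.
CS = ½(176 − 110)(264) = 8712.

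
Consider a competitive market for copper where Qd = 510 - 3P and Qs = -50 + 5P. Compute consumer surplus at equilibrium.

Equilibrium: 510 - 3P = -50 + 5P gives P* = 70, Q* = 300.
Demand choke price (Qd = 0): P = 170.
CS = ½(170 − 70)(300) = 15000.

Consumer surplus = 15000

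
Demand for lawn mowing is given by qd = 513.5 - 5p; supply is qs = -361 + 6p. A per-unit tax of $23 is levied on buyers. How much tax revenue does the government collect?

Tax revenue = 13478/11

Pre-tax equilibrium: p* = 79.5, q* = 116.
Tax on buyers shifts demand to qd = 513.5 − 5(p + 23) = 398.5 - 5p.
398.5 - 5p = -361 + 6p gives seller price ps = 1519/22; buyers pay pb = 1519/22 + 23 = 2025/22.
New quantity: q = 513.5 − 5(2025/22) = 586/11.
Revenue = 23 × 586/11 = 13478/11.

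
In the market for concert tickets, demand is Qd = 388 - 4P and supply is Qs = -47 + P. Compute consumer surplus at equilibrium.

Equilibrium: 388 - 4P = -47 + P gives P* = 87, Q* = 40.
Demand choke price (Qd = 0): P = 97.
CS = ½(97 − 87)(40) = 200.

Consumer surplus = 200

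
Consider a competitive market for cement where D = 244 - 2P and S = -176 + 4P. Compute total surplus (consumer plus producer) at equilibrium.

Equilibrium: 244 - 2P = -176 + 4P gives P* = 70, Q* = 104.
Demand choke price: P = 122; supply starts at P = 44.
CS = ½(122 − 70)(104) = 2704; PS = ½(70 − 44)(104) = 1352.

Total surplus = 4056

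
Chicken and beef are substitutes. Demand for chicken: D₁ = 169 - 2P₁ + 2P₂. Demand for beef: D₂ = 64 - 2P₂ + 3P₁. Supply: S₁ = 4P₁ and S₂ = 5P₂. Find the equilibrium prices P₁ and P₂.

Market 1: 169 - 2P₁ + 2P₂ = 4P₁ → 6P₁ - 2P₂ = 169.
Market 2: 7P₂ - 3P₁ = 64.
Eliminating P₂: 7×(1) + 2×(2) gives 36P₁ = 1311, so P₁ = 437/12.
Back-substitute into (2): P₂ = (64 + 3×437/12) / 7 = 24.75.

P₁ = 437/12, P₂ = 24.75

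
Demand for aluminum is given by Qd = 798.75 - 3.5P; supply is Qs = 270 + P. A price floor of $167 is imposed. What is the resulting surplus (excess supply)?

Equilibrium price would be P* = 117.5, so the floor at 167 binds.
At P = 167: Qd = 214.25, Qs = 437.
Surplus = 437 − 214.25 = 222.75.

Surplus = 222.75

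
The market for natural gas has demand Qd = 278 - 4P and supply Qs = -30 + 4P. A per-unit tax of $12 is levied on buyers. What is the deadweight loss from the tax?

Pre-tax equilibrium: P* = 38.5, Q* = 124.
Tax on buyers shifts demand to Qd = 278 − 4(P + 12) = 230 - 4P.
230 - 4P = -30 + 4P gives seller price Ps = 32.5; buyers pay Pb = 32.5 + 12 = 44.5.
New quantity: Q = 278 − 4(44.5) = 100.
DWL = ½ × 12 × (124 − 100) = 144.

Deadweight loss = 144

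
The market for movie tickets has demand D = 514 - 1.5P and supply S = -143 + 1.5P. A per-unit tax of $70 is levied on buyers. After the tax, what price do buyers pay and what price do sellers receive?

Buyers pay $254, sellers receive $184

Pre-tax equilibrium: P* = 219, Q* = 185.5.
Tax on buyers shifts demand to D = 514 − 1.5(P + 70) = 409 - 1.5P.
409 - 1.5P = -143 + 1.5P gives seller price Ps = 184; buyers pay Pb = 184 + 70 = 254.
New quantity: Q = 514 − 1.5(254) = 133.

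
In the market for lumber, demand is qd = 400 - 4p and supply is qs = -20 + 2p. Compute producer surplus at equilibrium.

Equilibrium: 400 - 4p = -20 + 2p gives p* = 70, q* = 120.
Supply starts at p = 10 (where qs = 0).
PS = ½(70 − 10)(120) = 3600.

Producer surplus = 3600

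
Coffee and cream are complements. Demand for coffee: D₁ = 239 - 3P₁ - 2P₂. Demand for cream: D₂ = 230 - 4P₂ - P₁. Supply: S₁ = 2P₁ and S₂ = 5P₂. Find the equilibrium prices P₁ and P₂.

Market 1: 239 - 3P₁ - 2P₂ = 2P₁ → 5P₁ + 2P₂ = 239.
Market 2: 9P₂ + P₁ = 230.
Eliminating P₂: 9×(1) − 2×(2) gives 43P₁ = 1691, so P₁ = 1691/43.
Back-substitute into (2): P₂ = (230 − 1×1691/43) / 9 = 911/43.

P₁ = 1691/43, P₂ = 911/43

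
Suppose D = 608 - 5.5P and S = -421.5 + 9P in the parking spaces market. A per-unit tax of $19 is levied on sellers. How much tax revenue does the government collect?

Tax revenue = 168207/58

Pre-tax equilibrium: P* = 71, Q* = 217.5.
Tax on sellers shifts supply to S = -421.5 + 9(P − 19) = -592.5 + 9P.
608 - 5.5P = -592.5 + 9P gives buyer price Pb = 2401/29; sellers receive Ps = 2401/29 − 19 = 1850/29.
New quantity: Q = 608 − 5.5(2401/29) = 8853/58.
Revenue = 19 × 8853/58 = 168207/58.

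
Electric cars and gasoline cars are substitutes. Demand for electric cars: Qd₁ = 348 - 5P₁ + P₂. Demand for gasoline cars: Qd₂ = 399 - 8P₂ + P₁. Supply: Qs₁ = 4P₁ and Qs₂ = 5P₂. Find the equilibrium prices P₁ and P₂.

P₁ = 4923/116, P₂ = 3939/116

Market 1: 348 - 5P₁ + P₂ = 4P₁ → 9P₁ - P₂ = 348.
Market 2: 13P₂ - P₁ = 399.
Eliminating P₂: 13×(1) + 1×(2) gives 116P₁ = 4923, so P₁ = 4923/116.
Back-substitute into (2): P₂ = (399 + 1×4923/116) / 13 = 3939/116.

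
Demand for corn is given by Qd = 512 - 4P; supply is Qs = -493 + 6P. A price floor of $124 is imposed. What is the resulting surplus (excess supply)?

Surplus = 235

Equilibrium price would be P* = 100.5, so the floor at 124 binds.
At P = 124: Qd = 16, Qs = 251.
Surplus = 251 − 16 = 235.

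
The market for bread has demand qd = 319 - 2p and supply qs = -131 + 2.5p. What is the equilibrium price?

p* = 100

Set qd = qs: 319 - 2p = -131 + 2.5p.
450 = 4.5p, so p* = 100.
q* = 319 − 2(100) = 119.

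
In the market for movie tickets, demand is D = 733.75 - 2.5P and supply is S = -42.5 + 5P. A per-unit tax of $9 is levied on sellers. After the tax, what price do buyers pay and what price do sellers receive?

Buyers pay $109.5, sellers receive $100.5

Pre-tax equilibrium: P* = 103.5, Q* = 475.
Tax on sellers shifts supply to S = -42.5 + 5(P − 9) = -87.5 + 5P.
733.75 - 2.5P = -87.5 + 5P gives buyer price Pb = 109.5; sellers receive Ps = 109.5 − 9 = 100.5.
New quantity: Q = 733.75 − 2.5(109.5) = 460.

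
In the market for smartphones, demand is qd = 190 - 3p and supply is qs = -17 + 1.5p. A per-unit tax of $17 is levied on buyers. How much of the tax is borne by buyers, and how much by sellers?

Buyers bear 17/3, sellers bear 34/3

Pre-tax equilibrium: p* = 46, q* = 52.
Tax on buyers shifts demand to qd = 190 − 3(p + 17) = 139 - 3p.
139 - 3p = -17 + 1.5p gives seller price ps = 104/3; buyers pay pb = 104/3 + 17 = 155/3.
New quantity: q = 190 − 3(155/3) = 35.
Buyer burden = 155/3 − 46 = 17/3; seller burden = 46 − 104/3 = 34/3.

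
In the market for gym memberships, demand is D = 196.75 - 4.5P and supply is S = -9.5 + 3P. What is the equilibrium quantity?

Set D = S: 196.75 - 4.5P = -9.5 + 3P.
206.25 = 7.5P, so P* = 27.5.
Q* = 196.75 − 4.5(27.5) = 73.

Q* = 73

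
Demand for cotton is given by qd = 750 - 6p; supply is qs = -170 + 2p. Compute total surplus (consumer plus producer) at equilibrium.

Total surplus = 1200

Equilibrium: 750 - 6p = -170 + 2p gives p* = 115, q* = 60.
Demand choke price: p = 125; supply starts at p = 85.
CS = ½(125 − 115)(60) = 300; PS = ½(115 − 85)(60) = 900.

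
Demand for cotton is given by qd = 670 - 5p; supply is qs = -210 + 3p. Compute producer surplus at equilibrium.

Equilibrium: 670 - 5p = -210 + 3p gives p* = 110, q* = 120.
Supply starts at p = 70 (where qs = 0).
PS = ½(110 − 70)(120) = 2400.

Producer surplus = 2400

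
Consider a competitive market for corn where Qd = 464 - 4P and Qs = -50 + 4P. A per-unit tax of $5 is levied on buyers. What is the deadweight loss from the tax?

Pre-tax equilibrium: P* = 64.25, Q* = 207.
Tax on buyers shifts demand to Qd = 464 − 4(P + 5) = 444 - 4P.
444 - 4P = -50 + 4P gives seller price Ps = 61.75; buyers pay Pb = 61.75 + 5 = 66.75.
New quantity: Q = 464 − 4(66.75) = 197.
DWL = ½ × 5 × (207 − 197) = 25.

Deadweight loss = 25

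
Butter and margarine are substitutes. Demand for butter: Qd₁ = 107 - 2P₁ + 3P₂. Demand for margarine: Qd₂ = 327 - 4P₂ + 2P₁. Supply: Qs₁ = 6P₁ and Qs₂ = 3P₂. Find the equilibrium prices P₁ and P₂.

Market 1: 107 - 2P₁ + 3P₂ = 6P₁ → 8P₁ - 3P₂ = 107.
Market 2: 7P₂ - 2P₁ = 327.
Eliminating P₂: 7×(1) + 3×(2) gives 50P₁ = 1730, so P₁ = 34.6.
Back-substitute into (2): P₂ = (327 + 2×34.6) / 7 = 56.6.

P₁ = 34.6, P₂ = 56.6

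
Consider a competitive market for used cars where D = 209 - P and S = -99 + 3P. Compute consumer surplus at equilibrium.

Consumer surplus = 8712

Equilibrium: 209 - P = -99 + 3P gives P* = 77, Q* = 132.
Demand choke price (D = 0): P = 209.
CS = ½(209 − 77)(132) = 8712.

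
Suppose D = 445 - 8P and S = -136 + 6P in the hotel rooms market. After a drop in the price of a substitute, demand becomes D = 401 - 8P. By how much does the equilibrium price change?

Original equilibrium: P* = 41.5, Q* = 113.
New equilibrium: 401 - 8P = -136 + 6P, so 537 = 14P and P' = 537/14; Q' = 401 − 8(537/14) = 659/7.
Change in price: 537/14 − 41.5 = -22/7.

ΔP = -22/7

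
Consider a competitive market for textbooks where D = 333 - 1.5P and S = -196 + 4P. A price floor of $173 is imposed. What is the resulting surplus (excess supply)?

Surplus = 422.5

Equilibrium price would be P* = 1058/11, so the floor at 173 binds.
At P = 173: D = 73.5, S = 496.
Surplus = 496 − 73.5 = 422.5.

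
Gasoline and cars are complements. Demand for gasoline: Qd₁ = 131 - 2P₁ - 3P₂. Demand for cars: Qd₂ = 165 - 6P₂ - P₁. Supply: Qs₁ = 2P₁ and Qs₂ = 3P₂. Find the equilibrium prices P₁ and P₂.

P₁ = 228/11, P₂ = 529/33

Market 1: 131 - 2P₁ - 3P₂ = 2P₁ → 4P₁ + 3P₂ = 131.
Market 2: 9P₂ + P₁ = 165.
Eliminating P₂: 9×(1) − 3×(2) gives 33P₁ = 684, so P₁ = 228/11.
Back-substitute into (2): P₂ = (165 − 1×228/11) / 9 = 529/33.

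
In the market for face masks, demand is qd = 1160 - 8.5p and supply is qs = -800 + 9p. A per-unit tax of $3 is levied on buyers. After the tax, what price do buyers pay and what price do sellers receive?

Buyers pay 3974/35, sellers receive 3869/35

Pre-tax equilibrium: p* = 112, q* = 208.
Tax on buyers shifts demand to qd = 1160 − 8.5(p + 3) = 1134.5 - 8.5p.
1134.5 - 8.5p = -800 + 9p gives seller price ps = 3869/35; buyers pay pb = 3869/35 + 3 = 3974/35.
New quantity: q = 1160 − 8.5(3974/35) = 6821/35.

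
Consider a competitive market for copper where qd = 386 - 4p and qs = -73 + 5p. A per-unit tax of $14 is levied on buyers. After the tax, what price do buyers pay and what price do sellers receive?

Pre-tax equilibrium: p* = 51, q* = 182.
Tax on buyers shifts demand to qd = 386 − 4(p + 14) = 330 - 4p.
330 - 4p = -73 + 5p gives seller price ps = 403/9; buyers pay pb = 403/9 + 14 = 529/9.
New quantity: q = 386 − 4(529/9) = 1358/9.

Buyers pay 529/9, sellers receive 403/9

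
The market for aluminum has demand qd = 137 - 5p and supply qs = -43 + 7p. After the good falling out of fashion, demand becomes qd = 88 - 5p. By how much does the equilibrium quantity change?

Δq = -343/12

Original equilibrium: p* = 15, q* = 62.
New equilibrium: 88 - 5p = -43 + 7p, so 131 = 12p and p' = 131/12; q' = 88 − 5(131/12) = 401/12.
Change in quantity: 401/12 − 62 = -343/12.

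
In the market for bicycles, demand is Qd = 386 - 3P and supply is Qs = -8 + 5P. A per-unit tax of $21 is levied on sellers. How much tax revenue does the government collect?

Pre-tax equilibrium: P* = 49.25, Q* = 238.25.
Tax on sellers shifts supply to Qs = -8 + 5(P − 21) = -113 + 5P.
386 - 3P = -113 + 5P gives buyer price Pb = 62.375; sellers receive Ps = 62.375 − 21 = 41.375.
New quantity: Q = 386 − 3(62.375) = 198.875.
Revenue = 21 × 198.875 = 4176.375.

Tax revenue = 4176.375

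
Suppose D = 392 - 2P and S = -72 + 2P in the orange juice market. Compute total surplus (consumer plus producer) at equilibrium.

Equilibrium: 392 - 2P = -72 + 2P gives P* = 116, Q* = 160.
Demand choke price: P = 196; supply starts at P = 36.
CS = ½(196 − 116)(160) = 6400; PS = ½(116 − 36)(160) = 6400.

Total surplus = 12800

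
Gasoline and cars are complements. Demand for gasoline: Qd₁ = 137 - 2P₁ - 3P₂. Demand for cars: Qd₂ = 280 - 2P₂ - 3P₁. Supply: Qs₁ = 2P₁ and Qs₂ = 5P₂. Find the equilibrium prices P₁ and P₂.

Market 1: 137 - 2P₁ - 3P₂ = 2P₁ → 4P₁ + 3P₂ = 137.
Market 2: 7P₂ + 3P₁ = 280.
Eliminating P₂: 7×(1) − 3×(2) gives 19P₁ = 119, so P₁ = 119/19.
Back-substitute into (2): P₂ = (280 − 3×119/19) / 7 = 709/19.

P₁ = 119/19, P₂ = 709/19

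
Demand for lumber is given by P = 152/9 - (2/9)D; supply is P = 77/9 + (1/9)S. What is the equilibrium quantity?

Q* = 25

Set the two price expressions equal: 152/9 - (2/9)Q = 77/9 + (1/9)Q.
25/3 = (1/3)Q, so Q* = 25.
P* = 152/9 − (2/9)(25) = 34/3.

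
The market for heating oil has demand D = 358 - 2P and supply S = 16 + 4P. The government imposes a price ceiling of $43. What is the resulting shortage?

Shortage = 84

Equilibrium price would be P* = 57, so the ceiling at 43 binds.
At P = 43: D = 358 − 2(43) = 272, S = 16 + 4(43) = 188.
Shortage = 272 − 188 = 84.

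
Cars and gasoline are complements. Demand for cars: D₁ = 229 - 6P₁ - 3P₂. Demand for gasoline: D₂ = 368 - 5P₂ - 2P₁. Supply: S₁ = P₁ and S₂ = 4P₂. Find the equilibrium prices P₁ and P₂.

P₁ = 319/19, P₂ = 706/19

Market 1: 229 - 6P₁ - 3P₂ = P₁ → 7P₁ + 3P₂ = 229.
Market 2: 9P₂ + 2P₁ = 368.
Eliminating P₂: 9×(1) − 3×(2) gives 57P₁ = 957, so P₁ = 319/19.
Back-substitute into (2): P₂ = (368 − 2×319/19) / 9 = 706/19.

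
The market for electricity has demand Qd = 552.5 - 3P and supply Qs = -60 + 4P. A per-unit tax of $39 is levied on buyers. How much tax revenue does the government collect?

Pre-tax equilibrium: P* = 87.5, Q* = 290.
Tax on buyers shifts demand to Qd = 552.5 − 3(P + 39) = 435.5 - 3P.
435.5 - 3P = -60 + 4P gives seller price Ps = 991/14; buyers pay Pb = 991/14 + 39 = 1537/14.
New quantity: Q = 552.5 − 3(1537/14) = 1562/7.
Revenue = 39 × 1562/7 = 60918/7.

Tax revenue = 60918/7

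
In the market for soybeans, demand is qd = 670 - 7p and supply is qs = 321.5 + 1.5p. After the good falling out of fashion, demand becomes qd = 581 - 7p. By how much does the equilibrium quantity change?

Δq = -267/17

Original equilibrium: p* = 41, q* = 383.
New equilibrium: 581 - 7p = 321.5 + 1.5p, so 259.5 = 8.5p and p' = 519/17; q' = 581 − 7(519/17) = 6244/17.
Change in quantity: 6244/17 − 383 = -267/17.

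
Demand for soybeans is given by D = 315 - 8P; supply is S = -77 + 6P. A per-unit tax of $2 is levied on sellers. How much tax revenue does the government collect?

Tax revenue = 1178/7

Pre-tax equilibrium: P* = 28, Q* = 91.
Tax on sellers shifts supply to S = -77 + 6(P − 2) = -89 + 6P.
315 - 8P = -89 + 6P gives buyer price Pb = 202/7; sellers receive Ps = 202/7 − 2 = 188/7.
New quantity: Q = 315 − 8(202/7) = 589/7.
Revenue = 2 × 589/7 = 1178/7.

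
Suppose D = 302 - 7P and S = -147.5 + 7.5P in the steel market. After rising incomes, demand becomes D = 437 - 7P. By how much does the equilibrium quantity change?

Original equilibrium: P* = 31, Q* = 85.
New equilibrium: 437 - 7P = -147.5 + 7.5P, so 584.5 = 14.5P and P' = 1169/29; Q' = 437 − 7(1169/29) = 4490/29.
Change in quantity: 4490/29 − 85 = 2025/29.

ΔQ = 2025/29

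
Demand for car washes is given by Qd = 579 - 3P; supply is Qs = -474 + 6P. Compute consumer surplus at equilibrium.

Equilibrium: 579 - 3P = -474 + 6P gives P* = 117, Q* = 228.
Demand choke price (Qd = 0): P = 193.
CS = ½(193 − 117)(228) = 8664.

Consumer surplus = 8664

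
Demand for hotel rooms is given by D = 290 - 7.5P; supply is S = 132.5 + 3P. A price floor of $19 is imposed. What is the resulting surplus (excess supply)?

Equilibrium price would be P* = 15, so the floor at 19 binds.
At P = 19: D = 147.5, S = 189.5.
Surplus = 189.5 − 147.5 = 42.

Surplus = 42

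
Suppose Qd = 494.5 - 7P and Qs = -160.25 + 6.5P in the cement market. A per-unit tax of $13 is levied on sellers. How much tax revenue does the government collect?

Pre-tax equilibrium: P* = 48.5, Q* = 155.
Tax on sellers shifts supply to Qs = -160.25 + 6.5(P − 13) = -244.75 + 6.5P.
494.5 - 7P = -244.75 + 6.5P gives buyer price Pb = 2957/54; sellers receive Ps = 2957/54 − 13 = 2255/54.
New quantity: Q = 494.5 − 7(2957/54) = 3002/27.
Revenue = 13 × 3002/27 = 39026/27.

Tax revenue = 39026/27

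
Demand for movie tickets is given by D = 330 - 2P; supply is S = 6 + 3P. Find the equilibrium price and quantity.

Set D = S: 330 - 2P = 6 + 3P.
324 = 5P, so P* = 64.8.
Q* = 330 − 2(64.8) = 200.4.

P* = 64.8, Q* = 200.4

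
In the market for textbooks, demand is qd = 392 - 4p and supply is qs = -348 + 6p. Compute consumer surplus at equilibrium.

Consumer surplus = 1152

Equilibrium: 392 - 4p = -348 + 6p gives p* = 74, q* = 96.
Demand choke price (qd = 0): p = 98.
CS = ½(98 − 74)(96) = 1152.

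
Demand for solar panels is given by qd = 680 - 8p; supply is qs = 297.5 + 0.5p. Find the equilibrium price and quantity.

Set qd = qs: 680 - 8p = 297.5 + 0.5p.
382.5 = 8.5p, so p* = 45.
q* = 680 − 8(45) = 320.

p* = 45, q* = 320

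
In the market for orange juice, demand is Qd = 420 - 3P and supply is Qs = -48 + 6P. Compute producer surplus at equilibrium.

Equilibrium: 420 - 3P = -48 + 6P gives P* = 52, Q* = 264.
Supply starts at P = 8 (where Qs = 0).
PS = ½(52 − 8)(264) = 5808.

Producer surplus = 5808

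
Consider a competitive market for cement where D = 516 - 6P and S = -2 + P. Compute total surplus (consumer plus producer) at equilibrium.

Equilibrium: 516 - 6P = -2 + P gives P* = 74, Q* = 72.
Demand choke price: P = 86; supply starts at P = 2.
CS = ½(86 − 74)(72) = 432; PS = ½(74 − 2)(72) = 2592.

Total surplus = 3024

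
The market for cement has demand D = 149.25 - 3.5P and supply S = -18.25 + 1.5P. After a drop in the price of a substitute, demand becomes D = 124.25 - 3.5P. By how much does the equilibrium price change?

Original equilibrium: P* = 33.5, Q* = 32.
New equilibrium: 124.25 - 3.5P = -18.25 + 1.5P, so 142.5 = 5P and P' = 28.5; Q' = 124.25 − 3.5(28.5) = 24.5.
Change in price: 28.5 − 33.5 = -5.

ΔP = -5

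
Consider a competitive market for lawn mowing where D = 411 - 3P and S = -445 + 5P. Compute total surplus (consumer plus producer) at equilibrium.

Total surplus = 2160

Equilibrium: 411 - 3P = -445 + 5P gives P* = 107, Q* = 90.
Demand choke price: P = 137; supply starts at P = 89.
CS = ½(137 − 107)(90) = 1350; PS = ½(107 − 89)(90) = 810.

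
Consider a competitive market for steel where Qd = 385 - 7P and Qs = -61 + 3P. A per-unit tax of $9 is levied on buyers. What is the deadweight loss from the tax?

Deadweight loss = 85.05

Pre-tax equilibrium: P* = 44.6, Q* = 72.8.
Tax on buyers shifts demand to Qd = 385 − 7(P + 9) = 322 - 7P.
322 - 7P = -61 + 3P gives seller price Ps = 38.3; buyers pay Pb = 38.3 + 9 = 47.3.
New quantity: Q = 385 − 7(47.3) = 53.9.
DWL = ½ × 9 × (72.8 − 53.9) = 85.05.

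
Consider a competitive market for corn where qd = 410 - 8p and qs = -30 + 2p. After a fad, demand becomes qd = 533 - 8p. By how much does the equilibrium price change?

Original equilibrium: p* = 44, q* = 58.
New equilibrium: 533 - 8p = -30 + 2p, so 563 = 10p and p' = 56.3; q' = 533 − 8(56.3) = 82.6.
Change in price: 56.3 − 44 = 12.3.

Δp = 12.3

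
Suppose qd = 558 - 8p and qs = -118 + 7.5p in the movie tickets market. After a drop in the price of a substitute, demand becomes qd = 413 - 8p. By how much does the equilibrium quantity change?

Original equilibrium: p* = 1352/31, q* = 6482/31.
New equilibrium: 413 - 8p = -118 + 7.5p, so 531 = 15.5p and p' = 1062/31; q' = 413 − 8(1062/31) = 4307/31.
Change in quantity: 4307/31 − 6482/31 = -2175/31.

Δq = -2175/31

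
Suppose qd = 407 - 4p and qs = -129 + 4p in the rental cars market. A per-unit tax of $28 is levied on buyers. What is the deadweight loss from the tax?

Pre-tax equilibrium: p* = 67, q* = 139.
Tax on buyers shifts demand to qd = 407 − 4(p + 28) = 295 - 4p.
295 - 4p = -129 + 4p gives seller price ps = 53; buyers pay pb = 53 + 28 = 81.
New quantity: q = 407 − 4(81) = 83.
DWL = ½ × 28 × (139 − 83) = 784.

Deadweight loss = 784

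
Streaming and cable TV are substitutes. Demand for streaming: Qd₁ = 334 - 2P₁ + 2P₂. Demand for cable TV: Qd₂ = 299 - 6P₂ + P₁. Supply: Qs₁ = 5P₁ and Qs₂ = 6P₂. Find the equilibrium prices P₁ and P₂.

P₁ = 2303/41, P₂ = 2427/82

Market 1: 334 - 2P₁ + 2P₂ = 5P₁ → 7P₁ - 2P₂ = 334.
Market 2: 12P₂ - P₁ = 299.
Eliminating P₂: 12×(1) + 2×(2) gives 82P₁ = 4606, so P₁ = 2303/41.
Back-substitute into (2): P₂ = (299 + 1×2303/41) / 12 = 2427/82.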